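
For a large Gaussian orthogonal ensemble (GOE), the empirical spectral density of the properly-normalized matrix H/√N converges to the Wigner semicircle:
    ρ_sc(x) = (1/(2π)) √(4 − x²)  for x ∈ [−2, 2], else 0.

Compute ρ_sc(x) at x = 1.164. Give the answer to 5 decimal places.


ρ_sc(x) = (1/(2π)) √(4 − x²). With x = 1.164:
  4 − x² = 4 − (1.164)² = 4 − 1.354896 = 2.645104.
  √(4 − x²) = 1.626378.
  1/(2π) = 0.159155.
  ρ_sc(1.164) = 0.159155 · 1.626378 = 0.258846.

Rounded to 5 decimal places: ρ_sc(1.164) ≈ 0.25885.


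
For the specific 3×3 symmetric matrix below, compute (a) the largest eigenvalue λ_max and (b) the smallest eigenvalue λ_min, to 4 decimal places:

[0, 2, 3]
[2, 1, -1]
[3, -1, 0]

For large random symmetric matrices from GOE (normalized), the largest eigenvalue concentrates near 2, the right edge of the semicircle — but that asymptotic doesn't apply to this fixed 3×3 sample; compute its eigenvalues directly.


Since M is real symmetric, all three eigenvalues are real; they are the roots of det(λI − M) = λ³ − (tr M) λ² + s λ − det M, where s is the sum of the principal 2×2 minors.
tr M = 0 + 1 + 0 = 1.
s = (0·1 − 2²) + (0·0 − 3²) + (1·0 − (-1)²) = -4 + (-9) + (-1) = -14.
det M (expand along row 1) = 0·(-1) − 2·3 + 3·(-5) = -21.
Characteristic polynomial: λ³ − λ² − 14λ + 21 = 0.
Substitute λ = y + (tr M)/3 = y + 0.333333 to remove the quadratic term: y³ + p·y + q = 0 with p = s − (tr M)²/3 = -14.333333 and q = −2(tr M)³/27 + (tr M)·s/3 − det M = 16.259259.
Three real roots ⇒ use the trigonometric (Viète) form: r = 2√(−p/3) = 4.371626, φ = arccos(3q/(p·r)) = arccos(-0.778452) = 2.462992 rad.
y_k = r·cos(φ/3 − 2πk/3) for k = 0, 1, 2 gives y = 2.979226, 1.281035, -4.260261.
λ_k = y_k + 0.333333 gives λ = 3.3126, 1.6144, -3.9269 (check: the sum is 1.0000 = tr M).

Hence λ_max = 3.3126 and λ_min = -3.9269.


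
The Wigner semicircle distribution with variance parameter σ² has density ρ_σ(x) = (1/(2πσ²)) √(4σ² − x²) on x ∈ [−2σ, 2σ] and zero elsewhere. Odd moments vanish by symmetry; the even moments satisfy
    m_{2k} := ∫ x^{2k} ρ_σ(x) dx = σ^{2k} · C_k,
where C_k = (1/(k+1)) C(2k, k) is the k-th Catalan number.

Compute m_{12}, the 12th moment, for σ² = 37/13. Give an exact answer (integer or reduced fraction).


By the scaled semicircle moment identity, m_{2k} = σ^{2k} · C_k with k = 6.
C_6 = (1/(k+1)) · C(2k, k) = (1/7) · C(12, 6) = (1/7) · 924 = 132.
σ^{2k} = (σ²)^k = (37/13)^6 = 2565726409/4826809.

Therefore m_{12} = σ^{12} · C_6 = (2565726409/4826809) · 132 = 338675885988/4826809.


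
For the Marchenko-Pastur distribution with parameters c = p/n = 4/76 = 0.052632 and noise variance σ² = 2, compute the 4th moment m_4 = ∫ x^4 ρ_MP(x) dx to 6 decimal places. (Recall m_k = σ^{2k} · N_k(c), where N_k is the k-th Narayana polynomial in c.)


E[X⁴] = σ⁸ (1 + 6c + 6c² + c³) (fourth MP moment). With σ² = 2 (so σ⁸ = 16) and c = 4/76 = 0.052632: E[X⁴] = 16 · (1 + 6·0.052632 + 6·(0.052632)² + (0.052632)³) = 16 · 1.332556.

So E[X^4] = 21.320892.


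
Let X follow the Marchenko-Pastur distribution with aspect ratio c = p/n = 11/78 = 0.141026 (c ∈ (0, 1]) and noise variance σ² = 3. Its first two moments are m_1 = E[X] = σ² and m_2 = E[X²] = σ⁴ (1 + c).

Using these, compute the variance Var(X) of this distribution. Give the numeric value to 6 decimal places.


m_1 = E[X] = σ² = 3, so m_1² = 9.
m_2 = E[X²] = σ⁴ (1 + c) = 9 · (1 + 0.141026) = 9 · 1.141026 = 10.269231.
(Note m_2 − m_1² simplifies to c · σ⁴ = 0.141026 · 9.)

Var(X) = m_2 − m_1² = 10.269231 − 9 = 1.269231.


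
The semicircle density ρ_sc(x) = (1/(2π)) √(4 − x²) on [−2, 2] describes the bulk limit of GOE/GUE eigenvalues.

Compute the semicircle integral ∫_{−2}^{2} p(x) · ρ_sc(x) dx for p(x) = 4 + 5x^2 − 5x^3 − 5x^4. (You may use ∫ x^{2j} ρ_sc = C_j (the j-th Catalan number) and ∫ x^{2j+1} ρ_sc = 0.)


Write p(x) = Σ a_i x^i, split into monomials and integrate each against ρ_sc separately.
Using ∫ x^{2j} ρ_sc = C_j = (1/(j+1)) C(2j, j) (Catalan numbers) and ∫ x^{2j+1} ρ_sc = 0 (odd monomials vanish by symmetry):
  i = 0 (even): a_0 · C_{0} = 4 · 1 = 4
  i = 2 (even): a_2 · C_{1} = 5 · 1 = 5
  i = 3 (odd): ∫ x^3 ρ_sc = 0 (vanishes)
  i = 4 (even): a_4 · C_{2} = -5 · 2 = -10

Summing the contributions: ∫_{−2}^{2} p(x) ρ_sc(x) dx = 4 + 5 + (-10) = -1.


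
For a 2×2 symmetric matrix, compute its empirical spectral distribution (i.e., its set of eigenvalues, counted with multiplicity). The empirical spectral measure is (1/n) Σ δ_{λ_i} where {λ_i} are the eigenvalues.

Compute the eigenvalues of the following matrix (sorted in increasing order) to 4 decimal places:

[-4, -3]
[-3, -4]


Since M is real symmetric, both eigenvalues are real; they are the roots of det(λI − M) = λ² − (tr M) λ + det M.
tr M = -4 + (-4) = -8.
det M = (-4)·(-4) − (-3)² = 16 − 9 = 7.
Characteristic polynomial: λ² + 8λ + 7 = 0.
Discriminant Δ = (tr M)² − 4·det M = 64 − 28 = 36; √Δ = 6.000000.
λ = (tr M ± √Δ)/2 = (-8 ± 6.000000)/2, giving (tr M − √Δ)/2 = -7.0000 and (tr M + √Δ)/2 = -1.0000.

Eigenvalues sorted in increasing order: [-7.0000, -1.0000].


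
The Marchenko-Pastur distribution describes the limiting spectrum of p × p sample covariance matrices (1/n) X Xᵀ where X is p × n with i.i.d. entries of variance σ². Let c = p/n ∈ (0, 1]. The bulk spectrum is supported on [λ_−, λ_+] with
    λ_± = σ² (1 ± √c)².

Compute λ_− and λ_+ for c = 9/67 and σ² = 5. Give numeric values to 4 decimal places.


c = 9/67 = 0.134328; √c = 0.366508.
λ_− = σ² (1 − √c)² = 5 · (1 − 0.366508)² = 5 · (0.633492)² = 2.006558.
λ_+ = σ² (1 + √c)² = 5 · (1 + 0.366508)² = 5 · (1.366508)² = 9.336725.

Rounded to 4 decimal places: λ_− ≈ 2.0066, λ_+ ≈ 9.3367.


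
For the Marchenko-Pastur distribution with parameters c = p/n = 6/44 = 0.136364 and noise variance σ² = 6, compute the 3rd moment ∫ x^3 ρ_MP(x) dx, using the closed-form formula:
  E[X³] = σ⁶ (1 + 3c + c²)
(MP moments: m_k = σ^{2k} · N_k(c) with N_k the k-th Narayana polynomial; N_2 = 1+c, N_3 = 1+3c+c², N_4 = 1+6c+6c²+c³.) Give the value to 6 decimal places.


E[X³] = σ⁶ (1 + 3c + c²) (third MP moment). With σ² = 6 (so σ⁶ = 216) and c = 6/44 = 0.136364: E[X³] = 216 · (1 + 3·0.136364 + (0.136364)²) = 216 · 1.427686.

So E[X^3] = 308.380165.


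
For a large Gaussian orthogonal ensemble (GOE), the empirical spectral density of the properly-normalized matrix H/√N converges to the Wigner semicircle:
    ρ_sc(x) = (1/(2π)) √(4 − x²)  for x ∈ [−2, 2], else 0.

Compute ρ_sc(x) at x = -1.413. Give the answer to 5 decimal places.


ρ_sc(x) = (1/(2π)) √(4 − x²). With x = -1.413:
  4 − x² = 4 − (-1.413)² = 4 − 1.996569 = 2.003431.
  √(4 − x²) = 1.415426.
  1/(2π) = 0.159155.
  ρ_sc(-1.413) = 0.159155 · 1.415426 = 0.225272.

Rounded to 5 decimal places: ρ_sc(-1.413) ≈ 0.22527.


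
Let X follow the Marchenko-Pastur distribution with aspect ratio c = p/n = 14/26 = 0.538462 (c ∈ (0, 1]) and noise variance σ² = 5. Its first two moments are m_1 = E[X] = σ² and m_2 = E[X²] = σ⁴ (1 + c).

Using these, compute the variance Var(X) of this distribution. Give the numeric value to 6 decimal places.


m_1 = E[X] = σ² = 5, so m_1² = 25.
m_2 = E[X²] = σ⁴ (1 + c) = 25 · (1 + 0.538462) = 25 · 1.538462 = 38.461538.
(Note m_2 − m_1² simplifies to c · σ⁴ = 0.538462 · 25.)

Var(X) = m_2 − m_1² = 38.461538 − 25 = 13.461538.


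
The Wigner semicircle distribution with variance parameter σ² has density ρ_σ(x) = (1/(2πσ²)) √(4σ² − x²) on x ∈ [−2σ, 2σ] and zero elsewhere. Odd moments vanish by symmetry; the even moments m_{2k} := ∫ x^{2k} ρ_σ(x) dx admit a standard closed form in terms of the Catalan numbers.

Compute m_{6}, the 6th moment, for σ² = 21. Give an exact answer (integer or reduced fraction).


By the scaled semicircle moment identity, m_{2k} = σ^{2k} · C_k with k = 3.
C_3 = (1/(k+1)) · C(2k, k) = (1/4) · C(6, 3) = (1/4) · 20 = 5.
σ^{2k} = (σ²)^k = (21)^3 = 9261.

Therefore m_{6} = σ^{6} · C_3 = 9261 · 5 = 46305.


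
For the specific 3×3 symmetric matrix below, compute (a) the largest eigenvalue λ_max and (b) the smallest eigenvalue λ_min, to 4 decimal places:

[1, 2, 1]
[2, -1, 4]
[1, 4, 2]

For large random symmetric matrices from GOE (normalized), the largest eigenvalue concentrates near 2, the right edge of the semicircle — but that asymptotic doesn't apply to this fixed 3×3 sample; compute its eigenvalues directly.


Since M is real symmetric, all three eigenvalues are real; they are the roots of det(λI − M) = λ³ − (tr M) λ² + s λ − det M, where s is the sum of the principal 2×2 minors.
tr M = 1 + (-1) + 2 = 2.
s = (1·(-1) − 2²) + (1·2 − 1²) + ((-1)·2 − 4²) = -5 + 1 + (-18) = -22.
det M (expand along row 1) = 1·(-18) − 2·0 + 1·9 = -9.
Characteristic polynomial: λ³ − 2λ² − 22λ + 9 = 0.
Substitute λ = y + (tr M)/3 = y + 0.666667 to remove the quadratic term: y³ + p·y + q = 0 with p = s − (tr M)²/3 = -23.333333 and q = −2(tr M)³/27 + (tr M)·s/3 − det M = -6.259259.
Three real roots ⇒ use the trigonometric (Viète) form: r = 2√(−p/3) = 5.577734, φ = arccos(3q/(p·r)) = arccos(0.144281) = 1.426010 rad.
y_k = r·cos(φ/3 − 2πk/3) for k = 0, 1, 2 gives y = 4.959379, -0.269089, -4.690290.
λ_k = y_k + 0.666667 gives λ = 5.6260, 0.3976, -4.0236 (check: the sum is 2.0000 = tr M).

Hence λ_max = 5.6260 and λ_min = -4.0236.


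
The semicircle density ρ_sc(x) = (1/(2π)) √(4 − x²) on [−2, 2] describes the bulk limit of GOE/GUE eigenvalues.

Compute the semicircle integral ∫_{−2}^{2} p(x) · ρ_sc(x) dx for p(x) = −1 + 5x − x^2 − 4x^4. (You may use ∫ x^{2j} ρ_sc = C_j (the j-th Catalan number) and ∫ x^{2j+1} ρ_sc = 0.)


Write p(x) = Σ a_i x^i, split into monomials and integrate each against ρ_sc separately.
Using ∫ x^{2j} ρ_sc = C_j = (1/(j+1)) C(2j, j) (Catalan numbers) and ∫ x^{2j+1} ρ_sc = 0 (odd monomials vanish by symmetry):
  i = 0 (even): a_0 · C_{0} = -1 · 1 = -1
  i = 1 (odd): ∫ x^1 ρ_sc = 0 (vanishes)
  i = 2 (even): a_2 · C_{1} = -1 · 1 = -1
  i = 4 (even): a_4 · C_{2} = -4 · 2 = -8

Summing the contributions: ∫_{−2}^{2} p(x) ρ_sc(x) dx = (-1) + (-1) + (-8) = -10.


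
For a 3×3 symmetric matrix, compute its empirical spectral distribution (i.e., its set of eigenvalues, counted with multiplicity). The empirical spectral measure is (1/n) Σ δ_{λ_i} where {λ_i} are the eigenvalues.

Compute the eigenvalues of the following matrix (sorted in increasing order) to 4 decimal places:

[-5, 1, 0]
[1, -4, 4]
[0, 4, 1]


Since M is real symmetric, all three eigenvalues are real; they are the roots of det(λI − M) = λ³ − (tr M) λ² + s λ − det M, where s is the sum of the principal 2×2 minors.
tr M = -5 + (-4) + 1 = -8.
s = ((-5)·(-4) − 1²) + ((-5)·1 − 0²) + ((-4)·1 − 4²) = 19 + (-5) + (-20) = -6.
det M (expand along row 1) = (-5)·(-20) − 1·1 + 0·4 = 99.
Characteristic polynomial: λ³ + 8λ² − 6λ − 99 = 0.
Substitute λ = y + (tr M)/3 = y − 2.666667 to remove the quadratic term: y³ + p·y + q = 0 with p = s − (tr M)²/3 = -27.333333 and q = −2(tr M)³/27 + (tr M)·s/3 − det M = -45.074074.
Three real roots ⇒ use the trigonometric (Viète) form: r = 2√(−p/3) = 6.036923, φ = arccos(3q/(p·r)) = arccos(0.819483) = 0.610288 rad.
y_k = r·cos(φ/3 − 2πk/3) for k = 0, 1, 2 gives y = 5.912439, -1.899984, -4.012455.
λ_k = y_k − 2.666667 gives λ = 3.2458, -4.5667, -6.6791 (check: the sum is -8.0000 = tr M).

Eigenvalues sorted in increasing order: [-6.6791, -4.5667, 3.2458].


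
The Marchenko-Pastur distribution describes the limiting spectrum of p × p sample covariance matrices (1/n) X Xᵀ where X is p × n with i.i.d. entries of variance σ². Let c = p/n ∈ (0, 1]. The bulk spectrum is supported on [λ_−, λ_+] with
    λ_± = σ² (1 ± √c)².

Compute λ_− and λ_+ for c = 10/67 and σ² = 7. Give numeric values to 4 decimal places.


c = 10/67 = 0.149254; √c = 0.386334.
λ_− = σ² (1 − √c)² = 7 · (1 − 0.386334)² = 7 · (0.613666)² = 2.636104.
λ_+ = σ² (1 + √c)² = 7 · (1 + 0.386334)² = 7 · (1.386334)² = 13.453448.

Rounded to 4 decimal places: λ_− ≈ 2.6361, λ_+ ≈ 13.4534.


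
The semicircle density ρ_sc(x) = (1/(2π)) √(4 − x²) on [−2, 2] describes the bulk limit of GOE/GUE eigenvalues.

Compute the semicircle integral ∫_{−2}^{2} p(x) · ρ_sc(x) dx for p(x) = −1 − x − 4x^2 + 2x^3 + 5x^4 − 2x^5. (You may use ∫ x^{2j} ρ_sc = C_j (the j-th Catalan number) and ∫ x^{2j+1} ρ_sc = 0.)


Write p(x) = Σ a_i x^i, split into monomials and integrate each against ρ_sc separately.
Using ∫ x^{2j} ρ_sc = C_j = (1/(j+1)) C(2j, j) (Catalan numbers) and ∫ x^{2j+1} ρ_sc = 0 (odd monomials vanish by symmetry):
  i = 0 (even): a_0 · C_{0} = -1 · 1 = -1
  i = 1 (odd): ∫ x^1 ρ_sc = 0 (vanishes)
  i = 2 (even): a_2 · C_{1} = -4 · 1 = -4
  i = 3 (odd): ∫ x^3 ρ_sc = 0 (vanishes)
  i = 4 (even): a_4 · C_{2} = 5 · 2 = 10
  i = 5 (odd): ∫ x^5 ρ_sc = 0 (vanishes)

Summing the contributions: ∫_{−2}^{2} p(x) ρ_sc(x) dx = (-1) + (-4) + 10 = 5.


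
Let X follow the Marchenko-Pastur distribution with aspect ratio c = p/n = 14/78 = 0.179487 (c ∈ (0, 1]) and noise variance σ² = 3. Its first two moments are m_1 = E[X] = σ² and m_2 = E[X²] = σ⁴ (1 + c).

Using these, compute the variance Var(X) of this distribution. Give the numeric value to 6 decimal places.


m_1 = E[X] = σ² = 3, so m_1² = 9.
m_2 = E[X²] = σ⁴ (1 + c) = 9 · (1 + 0.179487) = 9 · 1.179487 = 10.615385.
(Note m_2 − m_1² simplifies to c · σ⁴ = 0.179487 · 9.)

Var(X) = m_2 − m_1² = 10.615385 − 9 = 1.615385.


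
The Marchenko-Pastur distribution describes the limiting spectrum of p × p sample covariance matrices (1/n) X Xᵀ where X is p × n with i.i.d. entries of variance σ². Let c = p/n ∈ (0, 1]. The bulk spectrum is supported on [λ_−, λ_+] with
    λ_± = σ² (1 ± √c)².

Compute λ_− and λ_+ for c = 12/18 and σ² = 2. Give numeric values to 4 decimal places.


c = 12/18 = 0.666667; √c = 0.816497.
λ_− = σ² (1 − √c)² = 2 · (1 − 0.816497)² = 2 · (0.183503)² = 0.067347.
λ_+ = σ² (1 + √c)² = 2 · (1 + 0.816497)² = 2 · (1.816497)² = 6.599320.

Rounded to 4 decimal places: λ_− ≈ 0.0673, λ_+ ≈ 6.5993.


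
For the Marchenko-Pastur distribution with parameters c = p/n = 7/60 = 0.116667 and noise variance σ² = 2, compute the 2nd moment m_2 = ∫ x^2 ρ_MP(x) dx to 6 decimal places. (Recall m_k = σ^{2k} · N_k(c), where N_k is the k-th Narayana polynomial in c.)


E[X²] = σ⁴ (1 + c) (second MP moment). With σ² = 2 (so σ⁴ = 4) and c = 7/60 = 0.116667: E[X²] = 4 · (1 + 0.116667) = 4 · 1.116667.

So E[X^2] = 4.466667.


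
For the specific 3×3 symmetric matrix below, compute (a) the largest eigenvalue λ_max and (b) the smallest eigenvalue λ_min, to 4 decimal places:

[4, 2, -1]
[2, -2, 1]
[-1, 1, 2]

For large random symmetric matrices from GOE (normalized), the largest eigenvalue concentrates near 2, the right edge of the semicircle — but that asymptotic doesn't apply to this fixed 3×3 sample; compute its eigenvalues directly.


Since M is real symmetric, all three eigenvalues are real; they are the roots of det(λI − M) = λ³ − (tr M) λ² + s λ − det M, where s is the sum of the principal 2×2 minors.
tr M = 4 + (-2) + 2 = 4.
s = (4·(-2) − 2²) + (4·2 − (-1)²) + ((-2)·2 − 1²) = -12 + 7 + (-5) = -10.
det M (expand along row 1) = 4·(-5) − 2·5 + (-1)·0 = -30.
Characteristic polynomial: λ³ − 4λ² − 10λ + 30 = 0.
Substitute λ = y + (tr M)/3 = y + 1.333333 to remove the quadratic term: y³ + p·y + q = 0 with p = s − (tr M)²/3 = -15.333333 and q = −2(tr M)³/27 + (tr M)·s/3 − det M = 11.925926.
Three real roots ⇒ use the trigonometric (Viète) form: r = 2√(−p/3) = 4.521553, φ = arccos(3q/(p·r)) = arccos(-0.516047) = 2.113026 rad.
y_k = r·cos(φ/3 − 2πk/3) for k = 0, 1, 2 gives y = 3.445595, 0.812797, -4.258392.
λ_k = y_k + 1.333333 gives λ = 4.7789, 2.1461, -2.9251 (check: the sum is 4.0000 = tr M).

Hence λ_max = 4.7789 and λ_min = -2.9251.


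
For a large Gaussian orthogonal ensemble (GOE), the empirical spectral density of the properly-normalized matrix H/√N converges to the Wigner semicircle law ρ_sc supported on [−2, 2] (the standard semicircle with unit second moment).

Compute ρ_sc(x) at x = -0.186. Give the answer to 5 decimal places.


ρ_sc(x) = (1/(2π)) √(4 − x²). With x = -0.186:
  4 − x² = 4 − (-0.186)² = 4 − 0.034596 = 3.965404.
  √(4 − x²) = 1.991332.
  1/(2π) = 0.159155.
  ρ_sc(-0.186) = 0.159155 · 1.991332 = 0.316930.

Rounded to 5 decimal places: ρ_sc(-0.186) ≈ 0.31693.


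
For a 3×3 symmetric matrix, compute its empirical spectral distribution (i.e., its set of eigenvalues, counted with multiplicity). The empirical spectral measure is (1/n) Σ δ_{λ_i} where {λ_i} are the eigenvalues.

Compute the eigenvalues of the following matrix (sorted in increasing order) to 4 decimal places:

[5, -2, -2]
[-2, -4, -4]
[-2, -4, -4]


Since M is real symmetric, all three eigenvalues are real; they are the roots of det(λI − M) = λ³ − (tr M) λ² + s λ − det M, where s is the sum of the principal 2×2 minors.
tr M = 5 + (-4) + (-4) = -3.
s = (5·(-4) − (-2)²) + (5·(-4) − (-2)²) + ((-4)·(-4) − (-4)²) = -24 + (-24) + 0 = -48.
det M (expand along row 1) = 5·0 − (-2)·0 + (-2)·0 = 0.
Characteristic polynomial: λ³ + 3λ² − 48λ = 0.
Substitute λ = y + (tr M)/3 = y − 1.000000 to remove the quadratic term: y³ + p·y + q = 0 with p = s − (tr M)²/3 = -51.000000 and q = −2(tr M)³/27 + (tr M)·s/3 − det M = 50.000000.
Three real roots ⇒ use the trigonometric (Viète) form: r = 2√(−p/3) = 8.246211, φ = arccos(3q/(p·r)) = arccos(-0.356670) = 1.935497 rad.
y_k = r·cos(φ/3 − 2πk/3) for k = 0, 1, 2 gives y = 6.588723, 1.000000, -7.588723.
λ_k = y_k − 1.000000 gives λ = 5.5887, 0.0000, -8.5887 (check: the sum is -3.0000 = tr M).

Eigenvalues sorted in increasing order: [-8.5887, 0.0000, 5.5887].


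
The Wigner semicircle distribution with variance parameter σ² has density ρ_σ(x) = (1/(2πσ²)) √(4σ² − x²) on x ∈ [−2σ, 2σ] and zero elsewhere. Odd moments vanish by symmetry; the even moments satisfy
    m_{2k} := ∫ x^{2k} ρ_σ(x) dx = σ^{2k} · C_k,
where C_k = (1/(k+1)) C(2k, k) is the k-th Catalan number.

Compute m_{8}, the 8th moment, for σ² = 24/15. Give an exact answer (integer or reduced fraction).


By the scaled semicircle moment identity, m_{2k} = σ^{2k} · C_k with k = 4.
C_4 = (1/(k+1)) · C(2k, k) = (1/5) · C(8, 4) = (1/5) · 70 = 14.
σ^{2k} = (σ²)^k = (24/15)^4 = 4096/625.

Therefore m_{8} = σ^{8} · C_4 = (4096/625) · 14 = 57344/625.


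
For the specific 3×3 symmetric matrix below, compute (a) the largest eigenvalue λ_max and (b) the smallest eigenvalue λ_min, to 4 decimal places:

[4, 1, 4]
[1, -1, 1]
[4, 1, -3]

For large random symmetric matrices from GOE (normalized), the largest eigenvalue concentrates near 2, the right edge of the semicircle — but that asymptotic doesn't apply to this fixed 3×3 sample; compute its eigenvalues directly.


Since M is real symmetric, all three eigenvalues are real; they are the roots of det(λI − M) = λ³ − (tr M) λ² + s λ − det M, where s is the sum of the principal 2×2 minors.
tr M = 4 + (-1) + (-3) = 0.
s = (4·(-1) − 1²) + (4·(-3) − 4²) + ((-1)·(-3) − 1²) = -5 + (-28) + 2 = -31.
det M (expand along row 1) = 4·2 − 1·(-7) + 4·5 = 35.
Characteristic polynomial: λ³ − 31λ − 35 = 0.
Substitute λ = y + (tr M)/3 = y + 0.000000 to remove the quadratic term: y³ + p·y + q = 0 with p = s − (tr M)²/3 = -31.000000 and q = −2(tr M)³/27 + (tr M)·s/3 − det M = -35.000000.
Three real roots ⇒ use the trigonometric (Viète) form: r = 2√(−p/3) = 6.429101, φ = arccos(3q/(p·r)) = arccos(0.526838) = 1.015920 rad.
y_k = r·cos(φ/3 − 2πk/3) for k = 0, 1, 2 gives y = 6.063975, -1.182351, -4.881624.
λ_k = y_k + 0.000000 gives λ = 6.0640, -1.1824, -4.8816 (check: the sum is 0.0000 = tr M).

Hence λ_max = 6.0640 and λ_min = -4.8816.


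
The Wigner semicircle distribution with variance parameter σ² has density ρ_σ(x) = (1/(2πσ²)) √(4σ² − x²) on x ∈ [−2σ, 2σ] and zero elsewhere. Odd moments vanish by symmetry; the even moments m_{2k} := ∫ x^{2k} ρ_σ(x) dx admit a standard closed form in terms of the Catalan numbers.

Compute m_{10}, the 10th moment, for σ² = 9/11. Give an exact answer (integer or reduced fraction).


By the scaled semicircle moment identity, m_{2k} = σ^{2k} · C_k with k = 5.
C_5 = (1/(k+1)) · C(2k, k) = (1/6) · C(10, 5) = (1/6) · 252 = 42.
σ^{2k} = (σ²)^k = (9/11)^5 = 59049/161051.

Therefore m_{10} = σ^{10} · C_5 = (59049/161051) · 42 = 2480058/161051.


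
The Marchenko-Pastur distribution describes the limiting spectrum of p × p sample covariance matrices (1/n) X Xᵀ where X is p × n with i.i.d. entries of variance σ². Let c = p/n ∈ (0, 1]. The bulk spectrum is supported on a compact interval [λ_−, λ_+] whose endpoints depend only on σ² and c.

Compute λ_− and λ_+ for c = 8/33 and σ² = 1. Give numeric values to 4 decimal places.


c = 8/33 = 0.242424; √c = 0.492366.
λ_− = σ² (1 − √c)² = 1 · (1 − 0.492366)² = 1 · (0.507634)² = 0.257692.
λ_+ = σ² (1 + √c)² = 1 · (1 + 0.492366)² = 1 · (1.492366)² = 2.227156.

Rounded to 4 decimal places: λ_− ≈ 0.2577, λ_+ ≈ 2.2272.


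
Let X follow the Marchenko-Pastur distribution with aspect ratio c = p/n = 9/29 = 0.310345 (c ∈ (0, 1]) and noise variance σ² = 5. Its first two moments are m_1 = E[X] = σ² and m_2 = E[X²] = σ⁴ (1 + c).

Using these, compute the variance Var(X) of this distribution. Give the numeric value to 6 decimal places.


m_1 = E[X] = σ² = 5, so m_1² = 25.
m_2 = E[X²] = σ⁴ (1 + c) = 25 · (1 + 0.310345) = 25 · 1.310345 = 32.758621.
(Note m_2 − m_1² simplifies to c · σ⁴ = 0.310345 · 25.)

Var(X) = m_2 − m_1² = 32.758621 − 25 = 7.758621.


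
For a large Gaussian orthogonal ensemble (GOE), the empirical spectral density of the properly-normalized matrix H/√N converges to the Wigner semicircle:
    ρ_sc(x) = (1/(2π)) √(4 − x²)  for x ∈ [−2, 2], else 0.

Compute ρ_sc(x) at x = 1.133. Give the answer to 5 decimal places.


ρ_sc(x) = (1/(2π)) √(4 − x²). With x = 1.133:
  4 − x² = 4 − (1.133)² = 4 − 1.283689 = 2.716311.
  √(4 − x²) = 1.648123.
  1/(2π) = 0.159155.
  ρ_sc(1.133) = 0.159155 · 1.648123 = 0.262307.

Rounded to 5 decimal places: ρ_sc(1.133) ≈ 0.26231.


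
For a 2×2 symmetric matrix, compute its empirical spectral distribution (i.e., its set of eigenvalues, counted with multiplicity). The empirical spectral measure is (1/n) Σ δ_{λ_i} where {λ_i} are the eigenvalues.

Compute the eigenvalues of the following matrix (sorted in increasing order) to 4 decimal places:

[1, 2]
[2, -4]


Since M is real symmetric, both eigenvalues are real; they are the roots of det(λI − M) = λ² − (tr M) λ + det M.
tr M = 1 + (-4) = -3.
det M = 1·(-4) − 2² = -4 − 4 = -8.
Characteristic polynomial: λ² + 3λ − 8 = 0.
Discriminant Δ = (tr M)² − 4·det M = 9 − (-32) = 41; √Δ = 6.403124.
λ = (tr M ± √Δ)/2 = (-3 ± 6.403124)/2, giving (tr M − √Δ)/2 = -4.7016 and (tr M + √Δ)/2 = 1.7016.

Eigenvalues sorted in increasing order: [-4.7016, 1.7016].


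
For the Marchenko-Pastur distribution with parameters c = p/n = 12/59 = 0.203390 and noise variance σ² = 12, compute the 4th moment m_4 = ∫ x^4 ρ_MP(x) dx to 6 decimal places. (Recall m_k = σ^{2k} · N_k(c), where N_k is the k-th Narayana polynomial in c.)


E[X⁴] = σ⁸ (1 + 6c + 6c² + c³) (fourth MP moment). With σ² = 12 (so σ⁸ = 20736) and c = 12/59 = 0.203390: E[X⁴] = 20736 · (1 + 6·0.203390 + 6·(0.203390)² + (0.203390)³) = 20736 · 2.476957.

So E[X^4] = 51362.185228.


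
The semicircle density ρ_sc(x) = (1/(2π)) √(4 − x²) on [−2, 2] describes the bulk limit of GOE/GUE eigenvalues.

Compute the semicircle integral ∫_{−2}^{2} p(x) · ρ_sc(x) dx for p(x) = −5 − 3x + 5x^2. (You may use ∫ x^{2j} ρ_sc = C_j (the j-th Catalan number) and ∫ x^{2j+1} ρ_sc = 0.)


Write p(x) = Σ a_i x^i, split into monomials and integrate each against ρ_sc separately.
Using ∫ x^{2j} ρ_sc = C_j = (1/(j+1)) C(2j, j) (Catalan numbers) and ∫ x^{2j+1} ρ_sc = 0 (odd monomials vanish by symmetry):
  i = 0 (even): a_0 · C_{0} = -5 · 1 = -5
  i = 1 (odd): ∫ x^1 ρ_sc = 0 (vanishes)
  i = 2 (even): a_2 · C_{1} = 5 · 1 = 5

Summing the contributions: ∫_{−2}^{2} p(x) ρ_sc(x) dx = (-5) + 5 = 0.


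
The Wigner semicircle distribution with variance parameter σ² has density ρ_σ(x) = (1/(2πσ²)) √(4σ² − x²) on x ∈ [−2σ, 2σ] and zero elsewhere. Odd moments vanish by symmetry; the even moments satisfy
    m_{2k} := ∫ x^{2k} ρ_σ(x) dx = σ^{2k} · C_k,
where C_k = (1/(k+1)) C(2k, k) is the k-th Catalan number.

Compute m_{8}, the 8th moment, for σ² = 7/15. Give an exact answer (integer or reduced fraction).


By the scaled semicircle moment identity, m_{2k} = σ^{2k} · C_k with k = 4.
C_4 = (1/(k+1)) · C(2k, k) = (1/5) · C(8, 4) = (1/5) · 70 = 14.
σ^{2k} = (σ²)^k = (7/15)^4 = 2401/50625.

Therefore m_{8} = σ^{8} · C_4 = (2401/50625) · 14 = 33614/50625.


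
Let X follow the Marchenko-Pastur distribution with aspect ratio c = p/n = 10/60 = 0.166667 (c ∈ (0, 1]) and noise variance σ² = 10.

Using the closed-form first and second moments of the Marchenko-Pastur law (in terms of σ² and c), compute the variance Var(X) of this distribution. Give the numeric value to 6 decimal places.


Recall the MP moments m_1 = E[X] = σ² and m_2 = E[X²] = σ⁴ (1 + c).
m_1 = E[X] = σ² = 10, so m_1² = 100.
m_2 = E[X²] = σ⁴ (1 + c) = 100 · (1 + 0.166667) = 100 · 1.166667 = 116.666667.
(Note m_2 − m_1² simplifies to c · σ⁴ = 0.166667 · 100.)

Var(X) = m_2 − m_1² = 116.666667 − 100 = 16.666667.


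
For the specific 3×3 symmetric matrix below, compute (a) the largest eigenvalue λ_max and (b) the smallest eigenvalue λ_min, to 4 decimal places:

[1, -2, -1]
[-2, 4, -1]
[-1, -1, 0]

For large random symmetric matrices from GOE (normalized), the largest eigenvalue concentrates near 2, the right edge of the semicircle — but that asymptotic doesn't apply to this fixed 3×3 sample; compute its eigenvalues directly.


Since M is real symmetric, all three eigenvalues are real; they are the roots of det(λI − M) = λ³ − (tr M) λ² + s λ − det M, where s is the sum of the principal 2×2 minors.
tr M = 1 + 4 + 0 = 5.
s = (1·4 − (-2)²) + (1·0 − (-1)²) + (4·0 − (-1)²) = 0 + (-1) + (-1) = -2.
det M (expand along row 1) = 1·(-1) − (-2)·(-1) + (-1)·6 = -9.
Characteristic polynomial: λ³ − 5λ² − 2λ + 9 = 0.
Substitute λ = y + (tr M)/3 = y + 1.666667 to remove the quadratic term: y³ + p·y + q = 0 with p = s − (tr M)²/3 = -10.333333 and q = −2(tr M)³/27 + (tr M)·s/3 − det M = -3.592593.
Three real roots ⇒ use the trigonometric (Viète) form: r = 2√(−p/3) = 3.711843, φ = arccos(3q/(p·r)) = arccos(0.280995) = 1.285965 rad.
y_k = r·cos(φ/3 − 2πk/3) for k = 0, 1, 2 gives y = 3.376016, -0.351887, -3.024129.
λ_k = y_k + 1.666667 gives λ = 5.0427, 1.3148, -1.3575 (check: the sum is 5.0000 = tr M).

Hence λ_max = 5.0427 and λ_min = -1.3575.


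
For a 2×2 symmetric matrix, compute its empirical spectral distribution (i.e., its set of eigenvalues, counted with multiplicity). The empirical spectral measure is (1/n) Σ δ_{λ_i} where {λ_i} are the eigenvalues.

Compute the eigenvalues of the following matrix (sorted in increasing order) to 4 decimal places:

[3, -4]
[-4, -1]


Since M is real symmetric, both eigenvalues are real; they are the roots of det(λI − M) = λ² − (tr M) λ + det M.
tr M = 3 + (-1) = 2.
det M = 3·(-1) − (-4)² = -3 − 16 = -19.
Characteristic polynomial: λ² − 2λ − 19 = 0.
Discriminant Δ = (tr M)² − 4·det M = 4 − (-76) = 80; √Δ = 8.944272.
λ = (tr M ± √Δ)/2 = (2 ± 8.944272)/2, giving (tr M − √Δ)/2 = -3.4721 and (tr M + √Δ)/2 = 5.4721.

Eigenvalues sorted in increasing order: [-3.4721, 5.4721].


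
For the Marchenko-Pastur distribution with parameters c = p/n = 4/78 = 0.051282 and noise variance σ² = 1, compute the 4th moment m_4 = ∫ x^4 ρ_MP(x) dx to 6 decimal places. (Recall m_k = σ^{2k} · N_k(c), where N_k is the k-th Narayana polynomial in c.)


E[X⁴] = σ⁸ (1 + 6c + 6c² + c³) (fourth MP moment). With σ² = 1 (so σ⁸ = 1) and c = 4/78 = 0.051282: E[X⁴] = 1 · (1 + 6·0.051282 + 6·(0.051282)² + (0.051282)³) = 1 · 1.323606.

So E[X^4] = 1.323606.


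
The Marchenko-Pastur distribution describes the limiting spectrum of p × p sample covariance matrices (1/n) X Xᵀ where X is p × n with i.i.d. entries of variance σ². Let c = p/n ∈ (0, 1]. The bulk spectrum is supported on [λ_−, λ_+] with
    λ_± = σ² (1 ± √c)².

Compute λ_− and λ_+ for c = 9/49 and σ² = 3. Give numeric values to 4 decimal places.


c = 9/49 = 0.183673; √c = 0.428571.
λ_− = σ² (1 − √c)² = 3 · (1 − 0.428571)² = 3 · (0.571429)² = 0.979592.
λ_+ = σ² (1 + √c)² = 3 · (1 + 0.428571)² = 3 · (1.428571)² = 6.122449.

Rounded to 4 decimal places: λ_− ≈ 0.9796, λ_+ ≈ 6.1224.


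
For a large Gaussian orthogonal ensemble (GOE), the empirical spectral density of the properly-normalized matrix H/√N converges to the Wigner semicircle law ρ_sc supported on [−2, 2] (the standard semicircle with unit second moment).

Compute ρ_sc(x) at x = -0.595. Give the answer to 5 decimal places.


ρ_sc(x) = (1/(2π)) √(4 − x²). With x = -0.595:
  4 − x² = 4 − (-0.595)² = 4 − 0.354025 = 3.645975.
  √(4 − x²) = 1.909444.
  1/(2π) = 0.159155.
  ρ_sc(-0.595) = 0.159155 · 1.909444 = 0.303897.

Rounded to 5 decimal places: ρ_sc(-0.595) ≈ 0.30390.


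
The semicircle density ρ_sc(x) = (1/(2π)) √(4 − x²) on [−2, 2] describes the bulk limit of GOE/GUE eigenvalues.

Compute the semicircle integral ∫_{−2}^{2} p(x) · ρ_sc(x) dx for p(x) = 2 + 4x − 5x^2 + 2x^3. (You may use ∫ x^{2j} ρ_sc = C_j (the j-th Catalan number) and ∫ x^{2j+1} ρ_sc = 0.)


Write p(x) = Σ a_i x^i, split into monomials and integrate each against ρ_sc separately.
Using ∫ x^{2j} ρ_sc = C_j = (1/(j+1)) C(2j, j) (Catalan numbers) and ∫ x^{2j+1} ρ_sc = 0 (odd monomials vanish by symmetry):
  i = 0 (even): a_0 · C_{0} = 2 · 1 = 2
  i = 1 (odd): ∫ x^1 ρ_sc = 0 (vanishes)
  i = 2 (even): a_2 · C_{1} = -5 · 1 = -5
  i = 3 (odd): ∫ x^3 ρ_sc = 0 (vanishes)

Summing the contributions: ∫_{−2}^{2} p(x) ρ_sc(x) dx = 2 + (-5) = -3.


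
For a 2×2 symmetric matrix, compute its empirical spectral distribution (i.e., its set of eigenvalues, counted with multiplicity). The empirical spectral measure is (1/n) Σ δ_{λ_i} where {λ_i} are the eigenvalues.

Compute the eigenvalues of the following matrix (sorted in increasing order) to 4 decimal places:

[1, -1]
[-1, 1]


Since M is real symmetric, both eigenvalues are real; they are the roots of det(λI − M) = λ² − (tr M) λ + det M.
tr M = 1 + 1 = 2.
det M = 1·1 − (-1)² = 1 − 1 = 0.
Characteristic polynomial: λ² − 2λ = 0.
Discriminant Δ = (tr M)² − 4·det M = 4 − 0 = 4; √Δ = 2.000000.
λ = (tr M ± √Δ)/2 = (2 ± 2.000000)/2, giving (tr M − √Δ)/2 = 0.0000 and (tr M + √Δ)/2 = 2.0000.

Eigenvalues sorted in increasing order: [0.0000, 2.0000].


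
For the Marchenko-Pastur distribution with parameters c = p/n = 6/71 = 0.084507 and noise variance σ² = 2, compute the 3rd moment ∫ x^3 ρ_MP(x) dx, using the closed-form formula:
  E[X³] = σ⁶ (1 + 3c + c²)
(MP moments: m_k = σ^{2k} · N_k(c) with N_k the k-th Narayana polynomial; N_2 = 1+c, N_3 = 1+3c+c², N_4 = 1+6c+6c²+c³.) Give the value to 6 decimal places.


E[X³] = σ⁶ (1 + 3c + c²) (third MP moment). With σ² = 2 (so σ⁶ = 8) and c = 6/71 = 0.084507: E[X³] = 8 · (1 + 3·0.084507 + (0.084507)²) = 8 · 1.260663.

So E[X^3] = 10.085301.


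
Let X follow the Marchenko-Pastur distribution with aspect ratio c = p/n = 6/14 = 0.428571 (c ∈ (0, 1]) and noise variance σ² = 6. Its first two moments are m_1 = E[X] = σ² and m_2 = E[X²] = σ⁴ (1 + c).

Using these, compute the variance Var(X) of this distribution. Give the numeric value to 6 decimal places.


m_1 = E[X] = σ² = 6, so m_1² = 36.
m_2 = E[X²] = σ⁴ (1 + c) = 36 · (1 + 0.428571) = 36 · 1.428571 = 51.428571.
(Note m_2 − m_1² simplifies to c · σ⁴ = 0.428571 · 36.)

Var(X) = m_2 − m_1² = 51.428571 − 36 = 15.428571.


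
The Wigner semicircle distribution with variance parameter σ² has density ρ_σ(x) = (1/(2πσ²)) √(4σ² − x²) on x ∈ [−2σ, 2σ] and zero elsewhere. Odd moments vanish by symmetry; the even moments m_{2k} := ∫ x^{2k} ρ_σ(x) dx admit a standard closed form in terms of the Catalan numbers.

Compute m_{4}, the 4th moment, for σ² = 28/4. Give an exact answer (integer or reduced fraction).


By the scaled semicircle moment identity, m_{2k} = σ^{2k} · C_k with k = 2.
C_2 = (1/(k+1)) · C(2k, k) = (1/3) · C(4, 2) = (1/3) · 6 = 2.
σ^{2k} = (σ²)^k = (28/4)^2 = 49.

Therefore m_{4} = σ^{4} · C_2 = 49 · 2 = 98.


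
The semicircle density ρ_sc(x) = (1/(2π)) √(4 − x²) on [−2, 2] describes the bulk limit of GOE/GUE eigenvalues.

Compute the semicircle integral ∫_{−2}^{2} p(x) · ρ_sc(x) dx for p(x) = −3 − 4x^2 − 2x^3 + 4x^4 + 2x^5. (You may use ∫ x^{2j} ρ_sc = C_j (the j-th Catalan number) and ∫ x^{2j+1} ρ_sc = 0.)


Write p(x) = Σ a_i x^i, split into monomials and integrate each against ρ_sc separately.
Using ∫ x^{2j} ρ_sc = C_j = (1/(j+1)) C(2j, j) (Catalan numbers) and ∫ x^{2j+1} ρ_sc = 0 (odd monomials vanish by symmetry):
  i = 0 (even): a_0 · C_{0} = -3 · 1 = -3
  i = 2 (even): a_2 · C_{1} = -4 · 1 = -4
  i = 3 (odd): ∫ x^3 ρ_sc = 0 (vanishes)
  i = 4 (even): a_4 · C_{2} = 4 · 2 = 8
  i = 5 (odd): ∫ x^5 ρ_sc = 0 (vanishes)

Summing the contributions: ∫_{−2}^{2} p(x) ρ_sc(x) dx = (-3) + (-4) + 8 = 1.


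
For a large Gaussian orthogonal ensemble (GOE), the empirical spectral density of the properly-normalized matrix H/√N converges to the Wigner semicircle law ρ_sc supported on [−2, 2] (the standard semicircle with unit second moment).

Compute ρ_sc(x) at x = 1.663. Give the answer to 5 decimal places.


ρ_sc(x) = (1/(2π)) √(4 − x²). With x = 1.663:
  4 − x² = 4 − (1.663)² = 4 − 2.765569 = 1.234431.
  √(4 − x²) = 1.111050.
  1/(2π) = 0.159155.
  ρ_sc(1.663) = 0.159155 · 1.111050 = 0.176829.

Rounded to 5 decimal places: ρ_sc(1.663) ≈ 0.17683.


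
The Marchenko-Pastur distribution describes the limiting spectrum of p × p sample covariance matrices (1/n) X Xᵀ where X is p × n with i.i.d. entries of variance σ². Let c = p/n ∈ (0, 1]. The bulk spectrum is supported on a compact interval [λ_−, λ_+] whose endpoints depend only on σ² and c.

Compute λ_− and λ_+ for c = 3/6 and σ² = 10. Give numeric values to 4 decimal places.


c = 3/6 = 0.500000; √c = 0.707107.
λ_− = σ² (1 − √c)² = 10 · (1 − 0.707107)² = 10 · (0.292893)² = 0.857864.
λ_+ = σ² (1 + √c)² = 10 · (1 + 0.707107)² = 10 · (1.707107)² = 29.142136.

Rounded to 4 decimal places: λ_− ≈ 0.8579, λ_+ ≈ 29.1421.


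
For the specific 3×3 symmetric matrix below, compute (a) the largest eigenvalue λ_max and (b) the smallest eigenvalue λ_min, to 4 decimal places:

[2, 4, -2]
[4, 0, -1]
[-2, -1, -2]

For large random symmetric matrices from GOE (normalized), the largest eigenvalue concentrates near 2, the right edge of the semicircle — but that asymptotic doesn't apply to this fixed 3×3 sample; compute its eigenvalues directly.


Since M is real symmetric, all three eigenvalues are real; they are the roots of det(λI − M) = λ³ − (tr M) λ² + s λ − det M, where s is the sum of the principal 2×2 minors.
tr M = 2 + 0 + (-2) = 0.
s = (2·0 − 4²) + (2·(-2) − (-2)²) + (0·(-2) − (-1)²) = -16 + (-8) + (-1) = -25.
det M (expand along row 1) = 2·(-1) − 4·(-10) + (-2)·(-4) = 46.
Characteristic polynomial: λ³ − 25λ − 46 = 0.
Substitute λ = y + (tr M)/3 = y + 0.000000 to remove the quadratic term: y³ + p·y + q = 0 with p = s − (tr M)²/3 = -25.000000 and q = −2(tr M)³/27 + (tr M)·s/3 − det M = -46.000000.
Three real roots ⇒ use the trigonometric (Viète) form: r = 2√(−p/3) = 5.773503, φ = arccos(3q/(p·r)) = arccos(0.956092) = 0.297433 rad.
y_k = r·cos(φ/3 − 2πk/3) for k = 0, 1, 2 gives y = 5.745150, -2.377666, -3.367485.
λ_k = y_k + 0.000000 gives λ = 5.7452, -2.3777, -3.3675 (check: the sum is 0.0000 = tr M).

Hence λ_max = 5.7452 and λ_min = -3.3675.


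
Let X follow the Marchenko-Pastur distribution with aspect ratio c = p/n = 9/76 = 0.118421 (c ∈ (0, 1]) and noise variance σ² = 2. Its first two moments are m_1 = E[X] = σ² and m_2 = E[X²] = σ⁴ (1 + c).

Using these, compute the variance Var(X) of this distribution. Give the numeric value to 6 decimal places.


m_1 = E[X] = σ² = 2, so m_1² = 4.
m_2 = E[X²] = σ⁴ (1 + c) = 4 · (1 + 0.118421) = 4 · 1.118421 = 4.473684.
(Note m_2 − m_1² simplifies to c · σ⁴ = 0.118421 · 4.)

Var(X) = m_2 − m_1² = 4.473684 − 4 = 0.473684.


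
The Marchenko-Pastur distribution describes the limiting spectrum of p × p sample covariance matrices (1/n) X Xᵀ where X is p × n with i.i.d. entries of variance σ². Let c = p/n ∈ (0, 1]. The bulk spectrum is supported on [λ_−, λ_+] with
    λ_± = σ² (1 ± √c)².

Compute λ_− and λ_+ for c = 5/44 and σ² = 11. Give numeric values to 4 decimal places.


c = 5/44 = 0.113636; √c = 0.337100.
λ_− = σ² (1 − √c)² = 11 · (1 − 0.337100)² = 11 · (0.662900)² = 4.833802.
λ_+ = σ² (1 + √c)² = 11 · (1 + 0.337100)² = 11 · (1.337100)² = 19.666198.

Rounded to 4 decimal places: λ_− ≈ 4.8338, λ_+ ≈ 19.6662.


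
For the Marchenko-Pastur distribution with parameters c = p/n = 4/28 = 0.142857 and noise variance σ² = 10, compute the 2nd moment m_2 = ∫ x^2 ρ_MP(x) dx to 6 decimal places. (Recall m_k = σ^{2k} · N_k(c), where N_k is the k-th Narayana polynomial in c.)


E[X²] = σ⁴ (1 + c) (second MP moment). With σ² = 10 (so σ⁴ = 100) and c = 4/28 = 0.142857: E[X²] = 100 · (1 + 0.142857) = 100 · 1.142857.

So E[X^2] = 114.285714.


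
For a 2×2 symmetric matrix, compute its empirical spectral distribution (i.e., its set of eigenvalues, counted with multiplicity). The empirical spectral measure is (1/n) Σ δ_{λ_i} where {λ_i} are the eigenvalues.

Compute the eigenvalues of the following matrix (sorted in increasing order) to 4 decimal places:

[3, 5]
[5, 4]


Since M is real symmetric, both eigenvalues are real; they are the roots of det(λI − M) = λ² − (tr M) λ + det M.
tr M = 3 + 4 = 7.
det M = 3·4 − 5² = 12 − 25 = -13.
Characteristic polynomial: λ² − 7λ − 13 = 0.
Discriminant Δ = (tr M)² − 4·det M = 49 − (-52) = 101; √Δ = 10.049876.
λ = (tr M ± √Δ)/2 = (7 ± 10.049876)/2, giving (tr M − √Δ)/2 = -1.5249 and (tr M + √Δ)/2 = 8.5249.

Eigenvalues sorted in increasing order: [-1.5249, 8.5249].


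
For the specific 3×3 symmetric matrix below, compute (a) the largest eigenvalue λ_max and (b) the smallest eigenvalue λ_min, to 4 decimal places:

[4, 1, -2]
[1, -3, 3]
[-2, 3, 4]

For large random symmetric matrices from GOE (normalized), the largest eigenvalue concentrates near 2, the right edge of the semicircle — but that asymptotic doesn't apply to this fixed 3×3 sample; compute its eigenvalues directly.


Since M is real symmetric, all three eigenvalues are real; they are the roots of det(λI − M) = λ³ − (tr M) λ² + s λ − det M, where s is the sum of the principal 2×2 minors.
tr M = 4 + (-3) + 4 = 5.
s = (4·(-3) − 1²) + (4·4 − (-2)²) + ((-3)·4 − 3²) = -13 + 12 + (-21) = -22.
det M (expand along row 1) = 4·(-21) − 1·10 + (-2)·(-3) = -88.
Characteristic polynomial: λ³ − 5λ² − 22λ + 88 = 0.
Substitute λ = y + (tr M)/3 = y + 1.666667 to remove the quadratic term: y³ + p·y + q = 0 with p = s − (tr M)²/3 = -30.333333 and q = −2(tr M)³/27 + (tr M)·s/3 − det M = 42.074074.
Three real roots ⇒ use the trigonometric (Viète) form: r = 2√(−p/3) = 6.359595, φ = arccos(3q/(p·r)) = arccos(-0.654314) = 2.284072 rad.
y_k = r·cos(φ/3 − 2πk/3) for k = 0, 1, 2 gives y = 4.603713, 1.497841, -6.101554.
λ_k = y_k + 1.666667 gives λ = 6.2704, 3.1645, -4.4349 (check: the sum is 5.0000 = tr M).

Hence λ_max = 6.2704 and λ_min = -4.4349.
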